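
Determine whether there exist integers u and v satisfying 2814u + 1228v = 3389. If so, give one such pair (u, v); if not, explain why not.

Both 2814 and 1228 are divisible by gcd(2814, 1228) = 2, hence so is any combination 2814u + 1228v.
However 3389 leaves remainder 1 on division by 2.
So the equation is unsolvable over ℤ.

There are no such integers.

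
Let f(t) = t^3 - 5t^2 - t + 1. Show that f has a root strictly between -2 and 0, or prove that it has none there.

f(-2) = -25 and f(0) = 1, which have opposite signs.
f is continuous everywhere (it is a polynomial), in particular on [-2, 0].
By the Intermediate Value Theorem, f takes the value 0 somewhere in the open interval.

Yes, f has a root in the interval.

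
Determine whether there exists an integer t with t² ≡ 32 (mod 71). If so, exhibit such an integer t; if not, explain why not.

t = 23

Take t = 23. Then 23² = 529 = 7·71 + 32, so 23² ≡ 32 (mod 71).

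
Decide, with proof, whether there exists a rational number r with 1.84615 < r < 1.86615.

Scale by 7: the interval becomes (12.92305, 13.06305), which contains the integer 13.
Dividing back, 1.84615 < 13/7 < 1.86615, and 13/7 is rational.

r = 13/7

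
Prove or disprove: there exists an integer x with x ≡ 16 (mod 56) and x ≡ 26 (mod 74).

x = 1136

Here gcd(56, 74) = 2, and both 16 and 26 leave remainder 0 mod 2, so the system is consistent.
Put x = 16 + 56t, so we need 56t ≡ 10 (mod 74), equivalently (divide by 2) 28t ≡ 5 (mod 37).
Since 28·4 = 112 = 3·37 + 1, the inverse of 28 mod 37 is 4.
Multiplying by 4: t ≡ 4·5 = 20 (mod 37).
Then x = 16 + 56·20 = 1136.
Indeed 1136 ≡ 16 (mod 56) and 1136 ≡ 26 (mod 74).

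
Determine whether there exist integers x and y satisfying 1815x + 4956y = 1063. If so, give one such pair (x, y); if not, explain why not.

gcd(1815, 4956) = 3, so every integer of the form 1815x + 4956y is a multiple of 3.
But 1063 is not a multiple of 3 (it leaves remainder 1).
Therefore 1815x + 4956y = 1063 has no solution in integers.

There are no such integers.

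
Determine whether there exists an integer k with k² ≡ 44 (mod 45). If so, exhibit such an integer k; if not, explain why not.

Work modulo the divisor 3 of 45. If k² ≡ 44 (mod 45) then k² ≡ 2 (mod 3).
Squares mod 3 repeat after k = 1 (as (−k)² = k²); for k = 0..1 they are 0, 1.
The set of squares mod 3 is therefore {0, 1}, which does not contain 2.
Hence no integer k has k² ≡ 44 (mod 45).

There is no such integer.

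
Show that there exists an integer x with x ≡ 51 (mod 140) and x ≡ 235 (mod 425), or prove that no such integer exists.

gcd(140, 425) = 5. If x ≡ 51 (mod 140) and x ≡ 235 (mod 425), then x ≡ 51 (mod 5) and x ≡ 235 (mod 5).
These are incompatible: 51 − 235 = -184 is not divisible by 5.
Therefore no such x exists.

No, no such integer exists.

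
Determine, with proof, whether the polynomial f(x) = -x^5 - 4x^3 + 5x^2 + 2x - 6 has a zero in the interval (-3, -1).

f(-3) = 384 and f(-1) = 2, both positive, so a sign-change argument is unavailable; we show f keeps this sign on the whole interval.
Substitute x = -1 − u, where 0 < u < 2 on the interval. Expanding, f(-1 − u) = u^5 + 5u^4 + 14u^3 + 27u^2 + 25u + 2.
The nonzero coefficients here are all positive, so for u > 0 every term is positive (or zero), and the constant term 2 is strictly positive.
So f is strictly positive on (-3, -1); no root exists in the interval.

f has no root in that interval.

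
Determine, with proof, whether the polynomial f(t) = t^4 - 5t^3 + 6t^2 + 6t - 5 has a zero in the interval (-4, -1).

f(-4) = 643 and f(-1) = 1, both positive, so a sign-change argument is unavailable; we show f keeps this sign on the whole interval.
Substitute t = -1 − u, where 0 < u < 3 on the interval. Expanding, f(-1 − u) = u^4 + 9u^3 + 27u^2 + 25u + 1.
All 5 nonzero coefficients of this polynomial in u are positive; hence for u > 0 the value is a sum of positive terms (the constant 1 among them).
Therefore f(t) > 0 throughout (-4, -1), and f has no zero there.

No.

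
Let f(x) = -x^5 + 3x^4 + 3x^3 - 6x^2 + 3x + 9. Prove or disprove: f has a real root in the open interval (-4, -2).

f(-4) = 1501 and f(-2) = 35, both positive, so a sign-change argument is unavailable; we show f keeps this sign on the whole interval.
Shift to the endpoint -2: with x = -2 − u (0 < u < 2), one computes f(-2 − u) = u^5 + 13u^4 + 61u^3 + 128u^2 + 113u + 35.
The nonzero coefficients here are all positive, so for u > 0 every term is positive (or zero), and the constant term 35 is strictly positive.
Therefore f(x) > 0 throughout (-4, -2), and f has no zero there.

No such root exists.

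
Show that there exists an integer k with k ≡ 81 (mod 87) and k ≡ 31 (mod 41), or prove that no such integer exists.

gcd(87, 41) = 1, so the Chinese Remainder Theorem guarantees exactly one residue class mod 3567 satisfying both.
Write k = 81 + 87t and require 81 + 87t ≡ 31 (mod 41), i.e. 87t ≡ 32 (mod 41).
87 ≡ 5 (mod 41), so this reads 5t ≡ 32 (mod 41). Since 5·33 = 165 = 4·41 + 1, the inverse of 5 mod 41 is 33.
Multiplying by 33: t ≡ 33·32 = 1056 ≡ 31 (mod 41).
With t = 31: k = 81 + 87·31 = 2778.
Verify: 2778 = 31·87 + 81 and 2778 = 67·41 + 31. ✓

k = 2778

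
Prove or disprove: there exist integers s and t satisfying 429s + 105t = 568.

gcd(429, 105) = 3, so every integer of the form 429s + 105t is a multiple of 3.
However 568 leaves remainder 1 on division by 3.
Therefore 429s + 105t = 568 has no solution in integers.

There are no such integers.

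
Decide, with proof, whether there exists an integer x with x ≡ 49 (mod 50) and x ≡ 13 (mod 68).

The moduli are not coprime: gcd(50, 68) = 2. Compatibility requires 2 ∣ (13 − 49) = -36, which holds, so solutions exist.
Step through x = 49, 49 + 50, 49 + 2·50, …: the values 49, 99, 149 reduce mod 68 to 49, 31, 13. The value 149 hits 13.
Indeed 149 ≡ 49 (mod 50) and 149 ≡ 13 (mod 68).

x = 149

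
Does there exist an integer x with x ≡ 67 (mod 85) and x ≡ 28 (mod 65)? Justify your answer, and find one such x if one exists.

There is no such integer.

gcd(85, 65) = 5. If x ≡ 67 (mod 85) and x ≡ 28 (mod 65), then x ≡ 67 (mod 5) and x ≡ 28 (mod 5).
However 67 ≡ 2 and 28 ≡ 3 (mod 5), and 2 ≠ 3.
So no integer satisfies both congruences.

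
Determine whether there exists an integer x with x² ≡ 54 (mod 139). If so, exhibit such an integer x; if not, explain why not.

x = 101

x = 101 works: 101² = 10201, and 10201 − 54 = 10147 = 73·139.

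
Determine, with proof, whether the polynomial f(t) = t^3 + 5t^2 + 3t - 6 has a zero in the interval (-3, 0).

Such a root exists.

f(-3) = 3 and f(0) = -6, which have opposite signs.
f is continuous everywhere (it is a polynomial), in particular on [-3, 0].
By the Intermediate Value Theorem, f takes the value 0 somewhere in the open interval.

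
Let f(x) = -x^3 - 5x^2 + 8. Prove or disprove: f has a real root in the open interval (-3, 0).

f(-3) = -10 and f(0) = 8, which have opposite signs.
As a polynomial, f is continuous on every closed interval.
By the Intermediate Value Theorem f must vanish at some point of (-3, 0).

Such a root exists.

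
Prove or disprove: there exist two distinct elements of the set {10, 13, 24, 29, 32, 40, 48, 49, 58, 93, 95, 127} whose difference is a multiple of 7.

Reduce each element mod 7: 10↦3, 13↦6, 24↦3, 29↦1, 32↦4, 40↦5, 48↦6, 49↦0, 58↦2, 93↦2, 95↦4, 127↦1. The residue 3 repeats (at 10 and 24), and 24 − 10 = 14 = 2·7.

Yes: 10 and 24.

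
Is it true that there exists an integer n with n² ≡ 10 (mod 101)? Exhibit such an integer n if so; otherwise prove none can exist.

No such integer exists.

101 is prime, so by Euler's criterion 10 is a square mod 101 iff 10^((101−1)/2) = 10^50 ≡ 1 (mod 101).
Repeated squaring mod 101: 10^2 = 100 ≡ 100; 10^4 ≡ 100² = 10000 ≡ 1; 10^8 ≡ 1² = 1 ≡ 1; 10^16 ≡ 1² = 1 ≡ 1; 10^32 ≡ 1² = 1 ≡ 1.
Since 50 = 32 + 16 + 2, 10^50 ≡ 1 · 1 · 100; multiplying out mod 101: 1·1 = 1 ≡ 1, then 1·100 = 100 ≡ 100. Thus 10^50 ≡ 100 ≡ −1 (mod 101).
By Euler's criterion 10 is a quadratic non-residue mod 101: no n satisfies n² ≡ 10 (mod 101).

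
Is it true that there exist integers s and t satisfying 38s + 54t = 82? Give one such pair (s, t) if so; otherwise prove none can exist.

Every value of 38s + 54t is a multiple of gcd(38, 54) = 2; since 2 ∣ 82, solutions exist.
Dividing through by 2 reduces the equation to 19s + 27t = 41.
Run the Euclidean algorithm on 27 and 19: 27 = 1·19 + 8, 19 = 2·8 + 3, 8 = 2·3 + 2, 3 = 1·2 + 1, 2 = 2·1 + 0.
Working back up the chain: 1 = 3 − 1·2 = 3 − (8 − 2·3) = −8 + 3·3 = −8 + 3·(19 − 2·8) = 3·19 − 7·8 = 3·19 − 7·(27 − 1·19) = −7·27 + 10·19. So 19·10 + 27·(-7) = 1.
Multiplying through by 41: s = 10·41 = 410, t = (-7)·41 = -287 is a solution.
Subtracting 15·27 from s and adding 15·19 to t gives the tidier solution (5, -2).
Indeed 38·5 + 54·(-2) = 190 − 108 = 82.

s = 5, t = -2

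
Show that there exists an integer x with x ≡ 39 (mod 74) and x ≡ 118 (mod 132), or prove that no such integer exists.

No such integer exists.

Reduce both congruences modulo 2, which divides 74 and 132: they say x ≡ 39 (mod 2) and x ≡ 118 (mod 2).
However 39 ≡ 1 and 118 ≡ 0 (mod 2), and 1 ≠ 0.
So no integer satisfies both congruences.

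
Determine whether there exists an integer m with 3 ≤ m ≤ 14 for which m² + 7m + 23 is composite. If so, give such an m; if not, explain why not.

At m = 11: 11² + 7·11 + 23 = 221 = 13·17, which is composite.

m = 11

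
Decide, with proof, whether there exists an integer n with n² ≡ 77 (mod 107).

107 is prime, so by Euler's criterion 77 is a square mod 107 iff 77^((107−1)/2) = 77^53 ≡ 1 (mod 107).
Squaring successively (mod 107): 77^2 = 5929 ≡ 44; 77^4 ≡ 44² = 1936 ≡ 10; 77^8 ≡ 10² = 100 ≡ 100; 77^16 ≡ 100² = 10000 ≡ 49; 77^32 ≡ 49² = 2401 ≡ 47.
Since 53 = 32 + 16 + 4 + 1, 77^53 ≡ 47 · 49 · 10 · 77; multiplying out mod 107: 47·49 = 2303 ≡ 56, then 56·10 = 560 ≡ 25, then 25·77 = 1925 ≡ 106. Thus 77^53 ≡ 106 ≡ −1 (mod 107).
The value −1 means 77 is a non-residue modulo 107, so n² ≡ 77 (mod 107) is impossible.

No, no such integer exists.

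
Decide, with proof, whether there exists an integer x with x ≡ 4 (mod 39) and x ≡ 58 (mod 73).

x = 277

The moduli 39 and 73 are coprime, so by the Chinese Remainder Theorem a unique solution modulo 2847 exists.
Any solution of the first congruence is x = 4 + 39t; substituting into the second, 39t ≡ 58 − 4 ≡ 54 (mod 73).
Invert 39 mod 73 by the Euclidean algorithm: 73 = 1·39 + 34, 39 = 1·34 + 5, 34 = 6·5 + 4, 5 = 1·4 + 1, 4 = 4·1 + 0; back-substituting, 1 = 5 − 1·4 = 5 − (34 − 6·5) = −34 + 7·5 = −34 + 7·(39 − 1·34) = 7·39 − 8·34 = 7·39 − 8·(73 − 1·39) = −8·73 + 15·39. Hence 39·15 ≡ 1, so 39⁻¹ ≡ 15 (mod 73).
Therefore t ≡ 15·54 = 810 ≡ 7 (mod 73).
Taking t = 7 gives x = 4 + 39·7 = 277.
Indeed 277 ≡ 4 (mod 39) and 277 ≡ 58 (mod 73).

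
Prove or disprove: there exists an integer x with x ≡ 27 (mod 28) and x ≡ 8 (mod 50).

No such integer exists.

Both moduli are multiples of 2 = gcd(28, 50), so any solution would satisfy x ≡ 27 and x ≡ 8 modulo 2 simultaneously.
However 27 ≡ 1 and 8 ≡ 0 (mod 2), and 1 ≠ 0.
So no integer satisfies both congruences.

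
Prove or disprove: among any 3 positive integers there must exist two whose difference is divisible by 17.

No; for instance {24, 25, 26} is a counterexample.

Take the 3 consecutive integers 24, 25, 26: their residues mod 17 are all distinct because 3 ≤ 17.
Any two of them differ by at most 2 < 17 and by at least 1, so no difference is a multiple of 17.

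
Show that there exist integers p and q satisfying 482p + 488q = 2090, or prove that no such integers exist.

p = 221, q = -214

Since gcd(482, 488) = 2 and 2090 = 2·1045, Bézout's identity guarantees a solution.
Dividing through by 2 reduces the equation to 241p + 244q = 1045.
Run the Euclidean algorithm on 244 and 241: 244 = 1·241 + 3, 241 = 80·3 + 1, 3 = 3·1 + 0.
Working back up the chain: 1 = 241 − 80·3 = 241 − 80·(244 − 1·241) = −80·244 + 81·241. So 241·81 + 244·(-80) = 1.
Times 1045: 241·84645 + 244·(-83600) = 1045, so (84645, -83600) solves it.
Subtracting 346·244 from p and adding 346·241 to q gives the tidier solution (221, -214).
Indeed 482·221 + 488·(-214) = 106522 − 104432 = 2090.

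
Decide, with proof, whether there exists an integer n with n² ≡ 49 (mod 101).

Take n = 7. Then 7² = 49, and since 0 ≤ 49 < 101 this is already reduced: 7² ≡ 49 (mod 101).

n = 7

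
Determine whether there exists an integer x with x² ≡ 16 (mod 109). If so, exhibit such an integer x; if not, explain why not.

Take x = 105. Then 105² = 11025 = 101·109 + 16, so 105² ≡ 16 (mod 109).

x = 105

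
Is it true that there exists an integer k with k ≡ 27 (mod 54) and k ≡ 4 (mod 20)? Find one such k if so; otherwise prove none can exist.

Both moduli are multiples of 2 = gcd(54, 20), so any solution would satisfy k ≡ 27 and k ≡ 4 modulo 2 simultaneously.
But 27 mod 2 = 1 while 4 mod 2 = 0, a contradiction.
So no integer satisfies both congruences.

There is no such integer.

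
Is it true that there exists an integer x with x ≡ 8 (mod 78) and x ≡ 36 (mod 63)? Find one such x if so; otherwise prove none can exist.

Both moduli are multiples of 3 = gcd(78, 63), so any solution would satisfy x ≡ 8 and x ≡ 36 modulo 3 simultaneously.
These are incompatible: 8 − 36 = -28 is not divisible by 3.
Therefore no such x exists.

No such integer exists.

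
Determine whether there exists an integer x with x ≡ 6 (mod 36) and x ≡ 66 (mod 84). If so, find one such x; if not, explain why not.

gcd(36, 84) = 12. A simultaneous solution exists iff 6 ≡ 66 (mod 12); here 6 mod 12 = 6 = 66 mod 12, so it does.
The integers ≡ 6 (mod 36) are 6, 42, 78, 114, 150, …; their remainders mod 84 are 6, 42, 78, 30, 66, so x = 150 is the first that is ≡ 66 (mod 84).
Verify: 150 = 4·36 + 6 and 150 = 1·84 + 66. ✓

x = 150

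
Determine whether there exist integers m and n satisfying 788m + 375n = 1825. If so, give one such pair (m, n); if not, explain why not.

788 and 375 are coprime, so 788m + 375n ranges over all of ℤ.
Run the Euclidean algorithm on 788 and 375: 788 = 2·375 + 38, 375 = 9·38 + 33, 38 = 1·33 + 5, 33 = 6·5 + 3, 5 = 1·3 + 2, 3 = 1·2 + 1, 2 = 2·1 + 0.
Back-substituting, 1 = 3 − 1·2 = 3 − (5 − 1·3) = −5 + 2·3 = −5 + 2·(33 − 6·5) = 2·33 − 13·5 = 2·33 − 13·(38 − 1·33) = −13·38 + 15·33 = −13·38 + 15·(375 − 9·38) = 15·375 − 148·38 = 15·375 − 148·(788 − 2·375) = −148·788 + 311·375; that is, 788·(-148) + 375·311 = 1.
Multiplying through by 1825: m = (-148)·1825 = -270100, n = 311·1825 = 567575 is a solution.
Adding 721·375 to m and subtracting 721·788 from n gives the tidier solution (275, -573).
Indeed 788·275 + 375·(-573) = 216700 − 214875 = 1825.

m = 275, n = -573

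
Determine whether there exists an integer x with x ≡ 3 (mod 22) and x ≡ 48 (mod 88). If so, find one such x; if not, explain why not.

There is no such integer.

Both moduli are multiples of 22 = gcd(22, 88), so any solution would satisfy x ≡ 3 and x ≡ 48 modulo 22 simultaneously.
These are incompatible: 3 − 48 = -45 is not divisible by 22.
Therefore no such x exists.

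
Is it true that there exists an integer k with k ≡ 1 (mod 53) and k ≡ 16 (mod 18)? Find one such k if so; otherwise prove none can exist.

k = 160

The moduli 53 and 18 are coprime, so by the Chinese Remainder Theorem a unique solution modulo 954 exists.
Write k = 1 + 53t and require 1 + 53t ≡ 16 (mod 18), i.e. 53t ≡ 15 (mod 18).
53 ≡ 17 (mod 18), so this reads 17t ≡ 15 (mod 18). To invert 17 modulo 18: 18 = 1·17 + 1, 17 = 17·1 + 0, and unwinding, 1 = 18 − 1·17. Thus 17⁻¹ ≡ -1 ≡ 17 (mod 18).
Therefore t ≡ 17·15 = 255 ≡ 3 (mod 18).
With t = 3: k = 1 + 53·3 = 160.
Indeed 160 ≡ 1 (mod 53) and 160 ≡ 16 (mod 18).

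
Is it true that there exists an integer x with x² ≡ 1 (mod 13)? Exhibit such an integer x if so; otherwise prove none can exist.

x = 12

Take x = 12. Then 12² = 144 = 11·13 + 1, so 12² ≡ 1 (mod 13).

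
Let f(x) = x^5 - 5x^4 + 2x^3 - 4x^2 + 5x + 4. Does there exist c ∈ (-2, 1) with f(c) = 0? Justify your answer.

Such a root exists.

f(-2) = -150 and f(1) = 3, which have opposite signs.
As a polynomial, f is continuous on every closed interval.
So by the Intermediate Value Theorem there is a c strictly between -2 and 1 with f(c) = 0.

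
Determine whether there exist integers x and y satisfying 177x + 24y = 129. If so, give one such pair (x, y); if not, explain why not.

x = 1, y = -2

Since gcd(177, 24) = 3 and 129 = 3·43, Bézout's identity guarantees a solution.
Dividing through by 3 reduces the equation to 59x + 8y = 43.
Dividing repeatedly: 59 = 7·8 + 3, 8 = 2·3 + 2, 3 = 1·2 + 1, 2 = 2·1 + 0.
Working back up the chain: 1 = 3 − 1·2 = 3 − (8 − 2·3) = −8 + 3·3 = −8 + 3·(59 − 7·8) = 3·59 − 22·8. So 59·3 + 8·(-22) = 1.
Scaling by 43 gives the particular solution (x, y) = (129, -946).
Shifting by a multiple of (8, −59) keeps it a solution: x = 129 − 16·8 = 1, y = -946 + 16·59 = -2.
Indeed 177·1 + 24·(-2) = 177 − 48 = 129.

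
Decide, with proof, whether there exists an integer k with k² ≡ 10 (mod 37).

k = 26

Take k = 26. Then 26² = 676 = 18·37 + 10, so 26² ≡ 10 (mod 37).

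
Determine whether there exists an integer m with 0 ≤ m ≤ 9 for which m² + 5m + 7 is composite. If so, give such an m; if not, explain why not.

At m = 7: 7² + 5·7 + 7 = 91 = 7·13, which is composite.

m = 7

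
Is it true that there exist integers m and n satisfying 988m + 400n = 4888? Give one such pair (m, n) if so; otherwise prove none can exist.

m = 26, n = -52

gcd(988, 400) = 4, and 4 divides 4888, so integer solutions exist.
Dividing through by 4 reduces the equation to 247m + 100n = 1222.
Run the Euclidean algorithm on 247 and 100: 247 = 2·100 + 47, 100 = 2·47 + 6, 47 = 7·6 + 5, 6 = 1·5 + 1, 5 = 5·1 + 0.
Unwinding: 1 = 6 − 1·5 = 6 − (47 − 7·6) = −47 + 8·6 = −47 + 8·(100 − 2·47) = 8·100 − 17·47 = 8·100 − 17·(247 − 2·100) = −17·247 + 42·100, i.e. 247·(-17) + 100·42 = 1.
Times 1222: 247·(-20774) + 100·51324 = 1222, so (-20774, 51324) solves it.
Adding 208·100 to m and subtracting 208·247 from n gives the tidier solution (26, -52).
Check: 988·26 + 400·(-52) = 25688 − 20800 = 4888. ✓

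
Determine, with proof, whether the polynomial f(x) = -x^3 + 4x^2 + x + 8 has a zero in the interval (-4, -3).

The endpoint values f(-4) = 132 and f(-3) = 68 are both positive. Claim: f(x) > 0 for every x in (-4, -3).
Substitute x = -3 − u, where 0 < u < 1 on the interval. Expanding, f(-3 − u) = u^3 + 13u^2 + 50u + 68.
The nonzero coefficients here are all positive, so for u > 0 every term is positive (or zero), and the constant term 68 is strictly positive.
Therefore f(x) > 0 throughout (-4, -3), and f has no zero there.

No such root exists.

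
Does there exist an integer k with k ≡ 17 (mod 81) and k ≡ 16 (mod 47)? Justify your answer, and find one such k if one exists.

The moduli 81 and 47 are coprime, so by the Chinese Remainder Theorem a unique solution modulo 3807 exists.
Any solution of the first congruence is k = 17 + 81t; substituting into the second, 81t ≡ 16 − 17 ≡ 46 (mod 47).
81 ≡ 34 (mod 47), so this reads 34t ≡ 46 (mod 47). To invert 34 modulo 47: 47 = 1·34 + 13, 34 = 2·13 + 8, 13 = 1·8 + 5, 8 = 1·5 + 3, 5 = 1·3 + 2, 3 = 1·2 + 1, 2 = 2·1 + 0, and unwinding, 1 = 3 − 1·2 = 3 − (5 − 1·3) = −5 + 2·3 = −5 + 2·(8 − 1·5) = 2·8 − 3·5 = 2·8 − 3·(13 − 1·8) = −3·13 + 5·8 = −3·13 + 5·(34 − 2·13) = 5·34 − 13·13 = 5·34 − 13·(47 − 1·34) = −13·47 + 18·34. Thus 34⁻¹ ≡ 18 (mod 47).
Therefore t ≡ 18·46 = 828 ≡ 29 (mod 47).
Taking t = 29 gives k = 17 + 81·29 = 2366.
Check: 2366 mod 81 = 17, 2366 mod 47 = 16. ✓

k = 2366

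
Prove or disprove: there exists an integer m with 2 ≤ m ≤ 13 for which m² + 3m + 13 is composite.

At m = 10: 10² + 3·10 + 13 = 143 = 11·13, which is composite.

m = 10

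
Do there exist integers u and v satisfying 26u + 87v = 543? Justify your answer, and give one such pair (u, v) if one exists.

Since gcd(26, 87) = 1, every integer is an integer combination of 26 and 87.
Run the Euclidean algorithm on 87 and 26: 87 = 3·26 + 9, 26 = 2·9 + 8, 9 = 1·8 + 1, 8 = 8·1 + 0.
Back-substituting, 1 = 9 − 1·8 = 9 − (26 − 2·9) = −26 + 3·9 = −26 + 3·(87 − 3·26) = 3·87 − 10·26; that is, 26·(-10) + 87·3 = 1.
Multiplying through by 543: u = (-10)·543 = -5430, v = 3·543 = 1629 is a solution.
The general solution is u = -5430 + 87k, v = 1629 − 26k; taking k = 63 gives the smaller pair u = 51, v = -9.
Indeed 26·51 + 87·(-9) = 1326 − 783 = 543.

u = 51, v = -9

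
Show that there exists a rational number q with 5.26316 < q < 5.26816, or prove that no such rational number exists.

q = 79/15

Scale by 15: the interval becomes (78.94740, 79.02240), which contains the integer 79.
Dividing back, 5.26316 < 79/15 < 5.26816, and 79/15 is rational.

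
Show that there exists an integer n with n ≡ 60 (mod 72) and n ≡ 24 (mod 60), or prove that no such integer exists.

gcd(72, 60) = 12. A simultaneous solution exists iff 60 ≡ 24 (mod 12); here 60 mod 12 = 0 = 24 mod 12, so it does.
List candidates n ≡ 60 (mod 72): 60, 132, 204. Modulo 60 these are 0, 12, 24; 204 gives 24 as required.
Indeed 204 ≡ 60 (mod 72) and 204 ≡ 24 (mod 60).

n = 204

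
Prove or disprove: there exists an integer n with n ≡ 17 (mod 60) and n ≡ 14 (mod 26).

Reduce both congruences modulo 2, which divides 60 and 26: they say n ≡ 17 (mod 2) and n ≡ 14 (mod 2).
But 17 mod 2 = 1 while 14 mod 2 = 0, a contradiction.
So no integer satisfies both congruences.

No such integer exists.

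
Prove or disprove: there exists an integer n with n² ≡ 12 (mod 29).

No such integer exists.

29 is prime, so by Euler's criterion 12 is a square mod 29 iff 12^((29−1)/2) = 12^14 ≡ 1 (mod 29).
Squaring successively (mod 29): 12^2 = 144 ≡ 28; 12^4 ≡ 28² = 784 ≡ 1; 12^8 ≡ 1² = 1 ≡ 1.
Since 14 = 8 + 4 + 2, 12^14 ≡ 1 · 1 · 28; multiplying out mod 29: 1·1 = 1 ≡ 1, then 1·28 = 28 ≡ 28. Thus 12^14 ≡ 28 ≡ −1 (mod 29).
The value −1 means 12 is a non-residue modulo 29, so n² ≡ 12 (mod 29) is impossible.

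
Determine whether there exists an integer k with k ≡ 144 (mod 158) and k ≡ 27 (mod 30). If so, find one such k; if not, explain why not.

Both moduli are multiples of 2 = gcd(158, 30), so any solution would satisfy k ≡ 144 and k ≡ 27 modulo 2 simultaneously.
However 144 ≡ 0 and 27 ≡ 1 (mod 2), and 0 ≠ 1.
Hence the system has no solution.

No such integer exists.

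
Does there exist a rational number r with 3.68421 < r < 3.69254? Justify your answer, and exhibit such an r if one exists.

r = 48/13

Scale by 13: the interval becomes (47.89473, 48.00302), which contains the integer 48.
So r = 48/13 works: it is a ratio of integers, and dividing 13·3.68421 < 48 < 13·3.69254 through by 13 gives 3.68421 < 48/13 < 3.69254.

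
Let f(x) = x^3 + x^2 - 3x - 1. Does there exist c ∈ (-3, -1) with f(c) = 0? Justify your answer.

f(-3) = -10 and f(-1) = 2, which have opposite signs.
f is continuous everywhere (it is a polynomial), in particular on [-3, -1].
By the Intermediate Value Theorem, f takes the value 0 somewhere in the open interval.

Yes, f has a root in the interval.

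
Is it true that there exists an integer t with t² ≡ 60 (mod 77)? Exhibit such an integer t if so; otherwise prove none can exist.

t = 40 works: 40² = 1600, and 1600 − 60 = 1540 = 20·77.

t = 40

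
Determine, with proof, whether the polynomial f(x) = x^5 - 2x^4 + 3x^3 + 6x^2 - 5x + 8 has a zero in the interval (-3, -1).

f(-3) = -409 and f(-1) = 13, which have opposite signs.
Since f is a polynomial it is continuous on [-3, -1].
By the Intermediate Value Theorem f must vanish at some point of (-3, -1).

Yes, f has a root in the interval.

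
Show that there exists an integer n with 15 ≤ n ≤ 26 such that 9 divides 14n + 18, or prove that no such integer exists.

n = 18

At n = 18 we get 14·18 + 18 = 270, and 270 = 9·30.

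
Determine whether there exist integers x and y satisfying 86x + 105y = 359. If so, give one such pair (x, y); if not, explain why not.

x = 64, y = -49

Since gcd(86, 105) = 1, every integer is an integer combination of 86 and 105.
Euclidean algorithm: 105 = 1·86 + 19, 86 = 4·19 + 10, 19 = 1·10 + 9, 10 = 1·9 + 1, 9 = 9·1 + 0.
Working back up the chain: 1 = 10 − 1·9 = 10 − (19 − 1·10) = −19 + 2·10 = −19 + 2·(86 − 4·19) = 2·86 − 9·19 = 2·86 − 9·(105 − 1·86) = −9·105 + 11·86. So 86·11 + 105·(-9) = 1.
Multiplying through by 359: x = 11·359 = 3949, y = (-9)·359 = -3231 is a solution.
Shifting by a multiple of (105, −86) keeps it a solution: x = 3949 − 37·105 = 64, y = -3231 + 37·86 = -49.
Check: 86·64 + 105·(-49) = 5504 − 5145 = 359. ✓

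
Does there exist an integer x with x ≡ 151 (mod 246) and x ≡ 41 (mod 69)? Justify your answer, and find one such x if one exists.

gcd(246, 69) = 3. If x ≡ 151 (mod 246) and x ≡ 41 (mod 69), then x ≡ 151 (mod 3) and x ≡ 41 (mod 3).
However 151 ≡ 1 and 41 ≡ 2 (mod 3), and 1 ≠ 2.
Therefore no such x exists.

There is no such integer.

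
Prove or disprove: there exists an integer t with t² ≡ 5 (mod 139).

t = 12 works: 12² = 144, and 144 − 5 = 139 = 1·139.

t = 12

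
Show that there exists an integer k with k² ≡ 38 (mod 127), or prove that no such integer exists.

Take k = 61. Then 61² = 3721 = 29·127 + 38, so 61² ≡ 38 (mod 127).

k = 61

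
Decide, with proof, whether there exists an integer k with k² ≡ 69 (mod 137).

k = 84

Take k = 84. Then 84² = 7056 = 51·137 + 69, so 84² ≡ 69 (mod 137).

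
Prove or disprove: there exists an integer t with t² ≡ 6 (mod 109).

Apply Euler's criterion with the prime 109: 6 is a quadratic residue iff 6^54 ≡ 1 (mod 109), and a non-residue iff it is ≡ −1.
Repeated squaring mod 109: 6^2 = 36 ≡ 36; 6^4 ≡ 36² = 1296 ≡ 97; 6^8 ≡ 97² = 9409 ≡ 35; 6^16 ≡ 35² = 1225 ≡ 26; 6^32 ≡ 26² = 676 ≡ 22.
Since 54 = 32 + 16 + 4 + 2, 6^54 ≡ 22 · 26 · 97 · 36; multiplying out mod 109: 22·26 = 572 ≡ 27, then 27·97 = 2619 ≡ 3, then 3·36 = 108 ≡ 108. Thus 6^54 ≡ 108 ≡ −1 (mod 109).
By Euler's criterion 6 is a quadratic non-residue mod 109: no t satisfies t² ≡ 6 (mod 109).

No such integer exists.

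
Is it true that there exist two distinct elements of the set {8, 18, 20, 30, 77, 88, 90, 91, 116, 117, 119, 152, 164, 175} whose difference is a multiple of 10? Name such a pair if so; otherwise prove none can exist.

8 and 18 are such a pair.

Both 8 and 18 leave remainder 8 on division by 10; their difference 10 = 1·10 is a multiple of 10.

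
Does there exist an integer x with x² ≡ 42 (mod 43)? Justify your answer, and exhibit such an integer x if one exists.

No, no such integer exists.

Apply Euler's criterion with the prime 43: 42 is a quadratic residue iff 42^21 ≡ 1 (mod 43), and a non-residue iff it is ≡ −1.
Squaring successively (mod 43): 42^2 = 1764 ≡ 1; 42^4 ≡ 1² = 1 ≡ 1; 42^8 ≡ 1² = 1 ≡ 1; 42^16 ≡ 1² = 1 ≡ 1.
Since 21 = 16 + 4 + 1, 42^21 ≡ 1 · 1 · 42; multiplying out mod 43: 1·1 = 1 ≡ 1, then 1·42 = 42 ≡ 42. Thus 42^21 ≡ 42 ≡ −1 (mod 43).
By Euler's criterion 42 is a quadratic non-residue mod 43: no x satisfies x² ≡ 42 (mod 43).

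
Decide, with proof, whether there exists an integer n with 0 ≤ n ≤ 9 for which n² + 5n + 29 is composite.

At n = 8: 8² + 5·8 + 29 = 133 = 7·19, which is composite.

n = 8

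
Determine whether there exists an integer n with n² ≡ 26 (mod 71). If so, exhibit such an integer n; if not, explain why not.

No, no such integer exists.

Apply Euler's criterion with the prime 71: 26 is a quadratic residue iff 26^35 ≡ 1 (mod 71), and a non-residue iff it is ≡ −1.
Squaring successively (mod 71): 26^2 = 676 ≡ 37; 26^4 ≡ 37² = 1369 ≡ 20; 26^8 ≡ 20² = 400 ≡ 45; 26^16 ≡ 45² = 2025 ≡ 37; 26^32 ≡ 37² = 1369 ≡ 20.
Since 35 = 32 + 2 + 1, 26^35 ≡ 20 · 37 · 26; multiplying out mod 71: 20·37 = 740 ≡ 30, then 30·26 = 780 ≡ 70. Thus 26^35 ≡ 70 ≡ −1 (mod 71).
The value −1 means 26 is a non-residue modulo 71, so n² ≡ 26 (mod 71) is impossible.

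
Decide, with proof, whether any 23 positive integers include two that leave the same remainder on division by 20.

Each integer lies in one of the 20 residue classes modulo 20.
With 23 integers and only 20 classes, the pigeonhole principle forces two of them, say a and b, into the same class.
So a and b have equal remainders mod 20, which is exactly what was to be shown.

Yes.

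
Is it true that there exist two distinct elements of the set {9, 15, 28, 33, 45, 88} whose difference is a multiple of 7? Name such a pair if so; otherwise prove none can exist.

There is no such pair.

Two integers differ by a multiple of 7 exactly when they have the same residue mod 7. The residues are 9↦2, 15↦1, 28↦0, 33↦5, 45↦3, 88↦4.
These 6 residues are pairwise different, hence no difference of two elements is divisible by 7.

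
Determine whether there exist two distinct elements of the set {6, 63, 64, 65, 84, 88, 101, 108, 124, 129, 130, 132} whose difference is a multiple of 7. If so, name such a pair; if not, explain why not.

6 mod 7 = 6 and 132 mod 7 = 6, so 132 − 6 = 126 = 18·7.

Yes: 6 and 132.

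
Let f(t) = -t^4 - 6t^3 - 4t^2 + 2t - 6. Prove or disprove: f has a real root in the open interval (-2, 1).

f(-2) = 6 and f(1) = -15, which have opposite signs.
Since f is a polynomial it is continuous on [-2, 1].
By the Intermediate Value Theorem f must vanish at some point of (-2, 1).

Yes, f has a root in the interval.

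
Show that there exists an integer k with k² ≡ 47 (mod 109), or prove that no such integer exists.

There is no such integer.

Apply Euler's criterion with the prime 109: 47 is a quadratic residue iff 47^54 ≡ 1 (mod 109), and a non-residue iff it is ≡ −1.
Repeated squaring mod 109: 47^2 = 2209 ≡ 29; 47^4 ≡ 29² = 841 ≡ 78; 47^8 ≡ 78² = 6084 ≡ 89; 47^16 ≡ 89² = 7921 ≡ 73; 47^32 ≡ 73² = 5329 ≡ 97.
Since 54 = 32 + 16 + 4 + 2, 47^54 ≡ 97 · 73 · 78 · 29; multiplying out mod 109: 97·73 = 7081 ≡ 105, then 105·78 = 8190 ≡ 15, then 15·29 = 435 ≡ 108. Thus 47^54 ≡ 108 ≡ −1 (mod 109).
By Euler's criterion 47 is a quadratic non-residue mod 109: no k satisfies k² ≡ 47 (mod 109).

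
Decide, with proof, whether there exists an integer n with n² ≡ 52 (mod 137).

There is no such integer.

Apply Euler's criterion with the prime 137: 52 is a quadratic residue iff 52^68 ≡ 1 (mod 137), and a non-residue iff it is ≡ −1.
Repeated squaring mod 137: 52^2 = 2704 ≡ 101; 52^4 ≡ 101² = 10201 ≡ 63; 52^8 ≡ 63² = 3969 ≡ 133; 52^16 ≡ 133² = 17689 ≡ 16; 52^32 ≡ 16² = 256 ≡ 119; 52^64 ≡ 119² = 14161 ≡ 50.
Since 68 = 64 + 4, 52^68 ≡ 50 · 63; multiplying out mod 137: 50·63 = 3150 ≡ 136. Thus 52^68 ≡ 136 ≡ −1 (mod 137).
By Euler's criterion 52 is a quadratic non-residue mod 137: no n satisfies n² ≡ 52 (mod 137).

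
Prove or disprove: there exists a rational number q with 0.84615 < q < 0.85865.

Look for a denominator N such that an integer falls strictly between N·0.84615 and N·0.85865. N = 7 works: 7·0.84615 = 5.92305 < 6 < 6.01055 = 7·0.85865.
Dividing back, 0.84615 < 6/7 < 0.85865, and 6/7 is rational.

q = 6/7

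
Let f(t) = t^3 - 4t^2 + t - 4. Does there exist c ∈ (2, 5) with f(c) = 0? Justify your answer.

Yes, f has a root in the interval.

f(2) = -10 and f(5) = 26, which have opposite signs.
Since f is a polynomial it is continuous on [2, 5].
So by the Intermediate Value Theorem there is a c strictly between 2 and 5 with f(c) = 0.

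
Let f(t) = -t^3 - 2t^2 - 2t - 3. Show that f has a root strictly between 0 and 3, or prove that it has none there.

f(0) = -3 and f(3) = -54, both negative.
f'(t) = -3t^2 - 4t - 2 has discriminant (-4)² − 4·(-3)·(-2) = -8 < 0, so f' has no real roots and is negative for every real t.
So f is strictly decreasing; between 0 and 3 its values lie between f(0) = -3 and f(3) = -54, all negative. Therefore f has no root in (0, 3).

f has no root in that interval.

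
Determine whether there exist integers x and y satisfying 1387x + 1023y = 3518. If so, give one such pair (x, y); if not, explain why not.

1387 and 1023 are coprime, so 1387x + 1023y ranges over all of ℤ.
Dividing repeatedly: 1387 = 1·1023 + 364, 1023 = 2·364 + 295, 364 = 1·295 + 69, 295 = 4·69 + 19, 69 = 3·19 + 12, 19 = 1·12 + 7, 12 = 1·7 + 5, 7 = 1·5 + 2, 5 = 2·2 + 1, 2 = 2·1 + 0.
Back-substituting, 1 = 5 − 2·2 = 5 − 2·(7 − 1·5) = −2·7 + 3·5 = −2·7 + 3·(12 − 1·7) = 3·12 − 5·7 = 3·12 − 5·(19 − 1·12) = −5·19 + 8·12 = −5·19 + 8·(69 − 3·19) = 8·69 − 29·19 = 8·69 − 29·(295 − 4·69) = −29·295 + 124·69 = −29·295 + 124·(364 − 1·295) = 124·364 − 153·295 = 124·364 − 153·(1023 − 2·364) = −153·1023 + 430·364 = −153·1023 + 430·(1387 − 1·1023) = 430·1387 − 583·1023; that is, 1387·430 + 1023·(-583) = 1.
Multiplying through by 3518: x = 430·3518 = 1512740, y = (-583)·3518 = -2050994 is a solution.
Shifting by a multiple of (1023, −1387) keeps it a solution: x = 1512740 − 1478·1023 = 746, y = -2050994 + 1478·1387 = -1008.
Check: 1387·746 + 1023·(-1008) = 1034702 − 1031184 = 3518. ✓

x = 746, y = -1008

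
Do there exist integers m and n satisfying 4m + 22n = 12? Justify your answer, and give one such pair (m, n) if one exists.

Every value of 4m + 22n is a multiple of gcd(4, 22) = 2; since 2 ∣ 12, solutions exist.
Dividing through by 2 reduces the equation to 2m + 11n = 6.
Run the Euclidean algorithm on 11 and 2: 11 = 5·2 + 1, 2 = 2·1 + 0.
Working back up the chain: 1 = 11 − 5·2. So 2·(-5) + 11·1 = 1.
Multiplying through by 6: m = (-5)·6 = -30, n = 1·6 = 6 is a solution.
The general solution is m = -30 + 11k, n = 6 − 2k; taking k = 3 gives the smaller pair m = 3, n = 0.
Indeed 4·3 + 22·0 = 12 + 0 = 12.

m = 3, n = 0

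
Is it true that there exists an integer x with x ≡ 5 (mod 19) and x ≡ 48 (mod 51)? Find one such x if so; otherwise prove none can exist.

The moduli 19 and 51 are coprime, so by the Chinese Remainder Theorem a unique solution modulo 969 exists.
Write x = 5 + 19t and require 5 + 19t ≡ 48 (mod 51), i.e. 19t ≡ 43 (mod 51).
Note 19·43 = 817 ≡ 1 (mod 51) (as 817 − 1 = 16·51), so 19⁻¹ ≡ 43.
Multiplying by 43: t ≡ 43·43 = 1849 ≡ 13 (mod 51).
Taking t = 13 gives x = 5 + 19·13 = 252.
Indeed 252 ≡ 5 (mod 19) and 252 ≡ 48 (mod 51).

x = 252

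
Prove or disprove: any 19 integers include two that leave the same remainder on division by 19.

Take the 19 consecutive integers 82, 83, …, 100: their residues mod 19 are all distinct because 19 ≤ 19.
Hence this collection has no pair with equal remainders mod 19, disproving the claim.

No; for instance {82, 83, 84, 85, 86, 87, 88, 89, 90, 91, 92, 93, 94, 95, 96, 97, 98, 99, 100} is a counterexample.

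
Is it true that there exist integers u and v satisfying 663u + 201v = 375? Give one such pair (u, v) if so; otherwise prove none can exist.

gcd(663, 201) = 3, and 3 divides 375, so integer solutions exist.
Dividing through by 3 reduces the equation to 221u + 67v = 125.
Dividing repeatedly: 221 = 3·67 + 20, 67 = 3·20 + 7, 20 = 2·7 + 6, 7 = 1·6 + 1, 6 = 6·1 + 0.
Working back up the chain: 1 = 7 − 1·6 = 7 − (20 − 2·7) = −20 + 3·7 = −20 + 3·(67 − 3·20) = 3·67 − 10·20 = 3·67 − 10·(221 − 3·67) = −10·221 + 33·67. So 221·(-10) + 67·33 = 1.
Scaling by 125 gives the particular solution (u, v) = (-1250, 4125).
Adding 19·67 to u and subtracting 19·221 from v gives the tidier solution (23, -74).
Check: 663·23 + 201·(-74) = 15249 − 14874 = 375. ✓

u = 23, v = -74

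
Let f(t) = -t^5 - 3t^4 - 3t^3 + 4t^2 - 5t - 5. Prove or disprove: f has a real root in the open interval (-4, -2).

No such root exists.

The endpoint values f(-4) = 527 and f(-2) = 29 are both positive. Claim: f(t) > 0 for every t in (-4, -2).
Shift to the endpoint -2: with t = -2 − u (0 < u < 2), one computes f(-2 − u) = u^5 + 7u^4 + 19u^3 + 30u^2 + 41u + 29.
All 6 nonzero coefficients of this polynomial in u are positive; hence for u > 0 the value is a sum of positive terms (the constant 29 among them).
Therefore f(t) > 0 throughout (-4, -2), and f has no zero there.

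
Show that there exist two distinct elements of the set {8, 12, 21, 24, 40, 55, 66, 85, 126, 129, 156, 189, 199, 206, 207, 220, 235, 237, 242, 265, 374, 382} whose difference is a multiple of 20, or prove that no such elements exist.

Both 40 and 220 leave remainder 0 on division by 20; their difference 180 = 9·20 is a multiple of 20.

Yes: 40 and 220.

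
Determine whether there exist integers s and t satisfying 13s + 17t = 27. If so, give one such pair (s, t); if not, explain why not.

Since gcd(13, 17) = 1, every integer is an integer combination of 13 and 17.
Run the Euclidean algorithm on 17 and 13: 17 = 1·13 + 4, 13 = 3·4 + 1, 4 = 4·1 + 0.
Back-substituting, 1 = 13 − 3·4 = 13 − 3·(17 − 1·13) = −3·17 + 4·13; that is, 13·4 + 17·(-3) = 1.
Scaling by 27 gives the particular solution (s, t) = (108, -81).
Subtracting 6·17 from s and adding 6·13 to t gives the tidier solution (6, -3).
Check: 13·6 + 17·(-3) = 78 − 51 = 27. ✓

s = 6, t = -3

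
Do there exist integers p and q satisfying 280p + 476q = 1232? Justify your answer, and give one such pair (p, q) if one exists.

gcd(280, 476) = 28, and 28 divides 1232, so integer solutions exist.
Dividing through by 28 reduces the equation to 10p + 17q = 44.
Dividing repeatedly: 17 = 1·10 + 7, 10 = 1·7 + 3, 7 = 2·3 + 1, 3 = 3·1 + 0.
Back-substituting, 1 = 7 − 2·3 = 7 − 2·(10 − 1·7) = −2·10 + 3·7 = −2·10 + 3·(17 − 1·10) = 3·17 − 5·10; that is, 10·(-5) + 17·3 = 1.
Times 44: 10·(-220) + 17·132 = 44, so (-220, 132) solves it.
Shifting by a multiple of (17, −10) keeps it a solution: p = -220 + 13·17 = 1, q = 132 − 13·10 = 2.
Check: 280·1 + 476·2 = 280 + 952 = 1232. ✓

p = 1, q = 2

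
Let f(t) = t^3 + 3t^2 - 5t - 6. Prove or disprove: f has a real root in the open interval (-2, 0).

f(-2) = 8 and f(0) = -6, which have opposite signs.
f is continuous everywhere (it is a polynomial), in particular on [-2, 0].
By the Intermediate Value Theorem f must vanish at some point of (-2, 0).

Yes, f has a root in the interval.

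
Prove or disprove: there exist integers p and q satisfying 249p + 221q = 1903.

p = 139, q = -148

Since gcd(249, 221) = 1, every integer is an integer combination of 249 and 221.
Dividing repeatedly: 249 = 1·221 + 28, 221 = 7·28 + 25, 28 = 1·25 + 3, 25 = 8·3 + 1, 3 = 3·1 + 0.
Back-substituting, 1 = 25 − 8·3 = 25 − 8·(28 − 1·25) = −8·28 + 9·25 = −8·28 + 9·(221 − 7·28) = 9·221 − 71·28 = 9·221 − 71·(249 − 1·221) = −71·249 + 80·221; that is, 249·(-71) + 221·80 = 1.
Times 1903: 249·(-135113) + 221·152240 = 1903, so (-135113, 152240) solves it.
Shifting by a multiple of (221, −249) keeps it a solution: p = -135113 + 612·221 = 139, q = 152240 − 612·249 = -148.
Indeed 249·139 + 221·(-148) = 34611 − 32708 = 1903.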